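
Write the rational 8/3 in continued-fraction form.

Run the Euclidean algorithm on 8 and 3; the successive quotients are the partial quotients a_0, a_1, ... (each step inverts the fractional part left over by the previous one):
  8 = 2*3 + 2, so a_0 = 2.
  3 = 1*2 + 1, so a_1 = 1.
  2 = 2*1 + 0, so a_2 = 2.
The remainder reaches 0 after 3 divisions, so the expansion has 3 partial quotients, read off in order.

[2; 1, 2]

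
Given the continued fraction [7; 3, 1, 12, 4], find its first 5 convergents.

Using the convergent recurrence p_i = a_i*p_{i-1} + p_{i-2}, q_i = a_i*q_{i-1} + q_{i-2} with p_{-2}=0, p_{-1}=1, q_{-2}=1, q_{-1}=0:
  i=0: a_0=7, p_0 = 7*1 + 0 = 7, q_0 = 7*0 + 1 = 1.
  i=1: a_1=3, p_1 = 3*7 + 1 = 22, q_1 = 3*1 + 0 = 3.
  i=2: a_2=1, p_2 = 1*22 + 7 = 29, q_2 = 1*3 + 1 = 4.
  i=3: a_3=12, p_3 = 12*29 + 22 = 370, q_3 = 12*4 + 3 = 51.
  i=4: a_4=4, p_4 = 4*370 + 29 = 1509, q_4 = 4*51 + 4 = 208.

7/1, 22/3, 29/4, 370/51, 1509/208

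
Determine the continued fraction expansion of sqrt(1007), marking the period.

Write x_i = (sqrt(1007) + m_i)/d_i with (m_0, d_0) = (0, 1). a_0 = floor(sqrt(1007)) = 31, since 31^2 = 961 <= 1007 < 1024 = 32^2.
Iterate m_{i+1} = d_i*a_i - m_i, d_{i+1} = (1007 - m_{i+1}^2)/d_i, a_{i+1} = floor((a_0 + m_{i+1})/d_{i+1}):
  m_1 = 1*31 - 0 = 31, d_1 = (1007 - 31^2)/1 = 46/1 = 46, a_1 = floor((31 + 31)/46) = 1.
  m_2 = 46*1 - 31 = 15, d_2 = (1007 - 15^2)/46 = 782/46 = 17, a_2 = floor((31 + 15)/17) = 2.
  m_3 = 17*2 - 15 = 19, d_3 = (1007 - 19^2)/17 = 646/17 = 38, a_3 = floor((31 + 19)/38) = 1.
  m_4 = 38*1 - 19 = 19, d_4 = (1007 - 19^2)/38 = 646/38 = 17, a_4 = floor((31 + 19)/17) = 2.
  m_5 = 17*2 - 19 = 15, d_5 = (1007 - 15^2)/17 = 782/17 = 46, a_5 = floor((31 + 15)/46) = 1.
  m_6 = 46*1 - 15 = 31, d_6 = (1007 - 31^2)/46 = 46/46 = 1, a_6 = floor((31 + 31)/1) = 62.
  m_7 = 1*62 - 31 = 31, d_7 = (1007 - 31^2)/1 = 46/1 = 46: (m_7, d_7) = (m_1, d_1) = (31, 46), so from here the quotients repeat a_1, ..., a_6; the period length is 6.
Hence the expansion of sqrt(1007) is a_0 = 31 followed by the repeating block 1, 2, 1, 2, 1, 62 (period 6).

[31; (1, 2, 1, 2, 1, 62)]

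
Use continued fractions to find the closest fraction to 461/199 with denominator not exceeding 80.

139/60

Expand x = 461/199 as a continued fraction with the Euclidean algorithm:
  461 = 2*199 + 63, so a_0 = 2.
  199 = 3*63 + 10, so a_1 = 3.
  63 = 6*10 + 3, so a_2 = 6.
  10 = 3*3 + 1, so a_3 = 3.
  3 = 3*1 + 0, so a_4 = 3.
so x = [2; 3, 6, 3, 3].
Convergents (p_i = a_i*p_{i-1} + p_{i-2}, q_i = a_i*q_{i-1} + q_{i-2} with p_{-2}=0, p_{-1}=1, q_{-2}=1, q_{-1}=0), until the denominator exceeds 80:
  i=0: a_0=2, p_0 = 2*1 + 0 = 2, q_0 = 2*0 + 1 = 1.
  i=1: a_1=3, p_1 = 3*2 + 1 = 7, q_1 = 3*1 + 0 = 3.
  i=2: a_2=6, p_2 = 6*7 + 2 = 44, q_2 = 6*3 + 1 = 19.
  i=3: a_3=3, p_3 = 3*44 + 7 = 139, q_3 = 3*19 + 3 = 60.
  i=4: a_4=3, p_4 = 3*139 + 44 = 461, q_4 = 3*60 + 19 = 199.
q_4 = 199 > 80, so the last convergent with denominator <= 80 is p_3/q_3 = 139/60.
The closest fraction with denominator <= 80 is either p_3/q_3 or the intermediate fraction (k*p_3 + p_2)/(k*q_3 + q_2) with the largest k >= 1 whose denominator stays <= 80; these approach x as k grows, and every other convergent or intermediate fraction in range is farther away.
Largest k: floor((80 - q_2)/q_3) = floor((80 - 19)/60) = 1.
That gives (1*139 + 44)/(1*60 + 19) = 183/79.
Compare the errors: |x - 139/60| = |461*60 - 139*199|/(199*60) = 1/11940, and |x - 183/79| = |461*79 - 183*199|/(199*79) = 2/15721.
Cross-multiplying, 1*15721 = 15721 < 23880 = 2*11940, so 1/11940 is smaller: the convergent 139/60 is closer to x than 183/79.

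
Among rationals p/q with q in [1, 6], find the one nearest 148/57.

13/5

Expand x = 148/57 as a continued fraction with the Euclidean algorithm:
  148 = 2*57 + 34, so a_0 = 2.
  57 = 1*34 + 23, so a_1 = 1.
  34 = 1*23 + 11, so a_2 = 1.
  23 = 2*11 + 1, so a_3 = 2.
  11 = 11*1 + 0, so a_4 = 11.
so x = [2; 1, 1, 2, 11].
Convergents (p_i = a_i*p_{i-1} + p_{i-2}, q_i = a_i*q_{i-1} + q_{i-2} with p_{-2}=0, p_{-1}=1, q_{-2}=1, q_{-1}=0), until the denominator exceeds 6:
  i=0: a_0=2, p_0 = 2*1 + 0 = 2, q_0 = 2*0 + 1 = 1.
  i=1: a_1=1, p_1 = 1*2 + 1 = 3, q_1 = 1*1 + 0 = 1.
  i=2: a_2=1, p_2 = 1*3 + 2 = 5, q_2 = 1*1 + 1 = 2.
  i=3: a_3=2, p_3 = 2*5 + 3 = 13, q_3 = 2*2 + 1 = 5.
  i=4: a_4=11, p_4 = 11*13 + 5 = 148, q_4 = 11*5 + 2 = 57.
q_4 = 57 > 6, so the last convergent with denominator <= 6 is p_3/q_3 = 13/5.
The closest fraction with denominator <= 6 is either p_3/q_3 or the intermediate fraction (k*p_3 + p_2)/(k*q_3 + q_2) with the largest k >= 1 whose denominator stays <= 6; these approach x as k grows, and every other convergent or intermediate fraction in range is farther away.
Largest k: floor((6 - q_2)/q_3) = floor((6 - 2)/5) = 0.
Since k = 0, no intermediate fraction beyond p_3/q_3 has denominator <= 6, so the convergent 13/5 is the closest (its error is |148*5 - 13*57|/(57*5) = 1/285).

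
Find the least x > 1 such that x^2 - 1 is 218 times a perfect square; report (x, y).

First expand sqrt(218) as a continued fraction. With x_i = (sqrt(218) + m_i)/d_i and (m_0, d_0) = (0, 1): a_0 = floor(sqrt(218)) = 14, since 14^2 = 196 <= 218 < 225 = 15^2.
Iterate m_{i+1} = d_i*a_i - m_i, d_{i+1} = (218 - m_{i+1}^2)/d_i, a_{i+1} = floor((a_0 + m_{i+1})/d_{i+1}):
  m_1 = 1*14 - 0 = 14, d_1 = (218 - 14^2)/1 = 22/1 = 22, a_1 = floor((14 + 14)/22) = 1.
  m_2 = 22*1 - 14 = 8, d_2 = (218 - 8^2)/22 = 154/22 = 7, a_2 = floor((14 + 8)/7) = 3.
  m_3 = 7*3 - 8 = 13, d_3 = (218 - 13^2)/7 = 49/7 = 7, a_3 = floor((14 + 13)/7) = 3.
  m_4 = 7*3 - 13 = 8, d_4 = (218 - 8^2)/7 = 154/7 = 22, a_4 = floor((14 + 8)/22) = 1.
  m_5 = 22*1 - 8 = 14, d_5 = (218 - 14^2)/22 = 22/22 = 1, a_5 = floor((14 + 14)/1) = 28.
  m_6 = 1*28 - 14 = 14, d_6 = (218 - 14^2)/1 = 22/1 = 22: (m_6, d_6) = (m_1, d_1) = (14, 22), so from here the quotients repeat a_1, ..., a_5; the period length is 5.
So sqrt(218) = [14; (1, 3, 3, 1, 28)] with period length k = 5.
k is odd, so (p_{k-1}, q_{k-1}) only solves x^2 - 218y^2 = -1 and the fundamental solution of x^2 - 218y^2 = 1 is (p_{2k-1}, q_{2k-1}) = (p_9, q_9); compute convergents through index 9, running through the period twice.
Convergents (p_i = a_i*p_{i-1} + p_{i-2}, q_i = a_i*q_{i-1} + q_{i-2} with p_{-2}=0, p_{-1}=1, q_{-2}=1, q_{-1}=0):
  i=0: a_0=14, p_0 = 14*1 + 0 = 14, q_0 = 14*0 + 1 = 1.
  i=1: a_1=1, p_1 = 1*14 + 1 = 15, q_1 = 1*1 + 0 = 1.
  i=2: a_2=3, p_2 = 3*15 + 14 = 59, q_2 = 3*1 + 1 = 4.
  i=3: a_3=3, p_3 = 3*59 + 15 = 192, q_3 = 3*4 + 1 = 13.
  i=4: a_4=1, p_4 = 1*192 + 59 = 251, q_4 = 1*13 + 4 = 17.
  i=5: a_5=28, p_5 = 28*251 + 192 = 7220, q_5 = 28*17 + 13 = 489.
  i=6: a_6=1, p_6 = 1*7220 + 251 = 7471, q_6 = 1*489 + 17 = 506.
  i=7: a_7=3, p_7 = 3*7471 + 7220 = 29633, q_7 = 3*506 + 489 = 2007.
  i=8: a_8=3, p_8 = 3*29633 + 7471 = 96370, q_8 = 3*2007 + 506 = 6527.
  i=9: a_9=1, p_9 = 1*96370 + 29633 = 126003, q_9 = 1*6527 + 2007 = 8534.
Indeed p_4^2 - 218*q_4^2 = 63001 - 63002 = -1, not +1.
Check: 126003^2 - 218*8534^2 = 15876756009 - 15876756008 = 1, so (x, y) = (126003, 8534) solves the equation, and by the theorem it is the least positive solution.

(x, y) = (126003, 8534)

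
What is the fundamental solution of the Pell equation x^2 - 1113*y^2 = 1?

(x, y) = (702463, 21056)

First expand sqrt(1113) as a continued fraction. With x_i = (sqrt(1113) + m_i)/d_i and (m_0, d_0) = (0, 1): a_0 = floor(sqrt(1113)) = 33, since 33^2 = 1089 <= 1113 < 1156 = 34^2.
Iterate m_{i+1} = d_i*a_i - m_i, d_{i+1} = (1113 - m_{i+1}^2)/d_i, a_{i+1} = floor((a_0 + m_{i+1})/d_{i+1}):
  m_1 = 1*33 - 0 = 33, d_1 = (1113 - 33^2)/1 = 24/1 = 24, a_1 = floor((33 + 33)/24) = 2.
  m_2 = 24*2 - 33 = 15, d_2 = (1113 - 15^2)/24 = 888/24 = 37, a_2 = floor((33 + 15)/37) = 1.
  m_3 = 37*1 - 15 = 22, d_3 = (1113 - 22^2)/37 = 629/37 = 17, a_3 = floor((33 + 22)/17) = 3.
  m_4 = 17*3 - 22 = 29, d_4 = (1113 - 29^2)/17 = 272/17 = 16, a_4 = floor((33 + 29)/16) = 3.
  m_5 = 16*3 - 29 = 19, d_5 = (1113 - 19^2)/16 = 752/16 = 47, a_5 = floor((33 + 19)/47) = 1.
  m_6 = 47*1 - 19 = 28, d_6 = (1113 - 28^2)/47 = 329/47 = 7, a_6 = floor((33 + 28)/7) = 8.
  m_7 = 7*8 - 28 = 28, d_7 = (1113 - 28^2)/7 = 329/7 = 47, a_7 = floor((33 + 28)/47) = 1.
  m_8 = 47*1 - 28 = 19, d_8 = (1113 - 19^2)/47 = 752/47 = 16, a_8 = floor((33 + 19)/16) = 3.
  m_9 = 16*3 - 19 = 29, d_9 = (1113 - 29^2)/16 = 272/16 = 17, a_9 = floor((33 + 29)/17) = 3.
  m_10 = 17*3 - 29 = 22, d_10 = (1113 - 22^2)/17 = 629/17 = 37, a_10 = floor((33 + 22)/37) = 1.
  m_11 = 37*1 - 22 = 15, d_11 = (1113 - 15^2)/37 = 888/37 = 24, a_11 = floor((33 + 15)/24) = 2.
  m_12 = 24*2 - 15 = 33, d_12 = (1113 - 33^2)/24 = 24/24 = 1, a_12 = floor((33 + 33)/1) = 66.
  m_13 = 1*66 - 33 = 33, d_13 = (1113 - 33^2)/1 = 24/1 = 24: (m_13, d_13) = (m_1, d_1) = (33, 24), so from here the quotients repeat a_1, ..., a_12; the period length is 12.
So sqrt(1113) = [33; (2, 1, 3, 3, 1, 8, 1, 3, 3, 1, 2, 66)] with period length k = 12.
k is even, so the fundamental solution of x^2 - 1113y^2 = 1 is (p_{k-1}, q_{k-1}) = (p_11, q_11); compute convergents through index 11.
Convergents (p_i = a_i*p_{i-1} + p_{i-2}, q_i = a_i*q_{i-1} + q_{i-2} with p_{-2}=0, p_{-1}=1, q_{-2}=1, q_{-1}=0):
  i=0: a_0=33, p_0 = 33*1 + 0 = 33, q_0 = 33*0 + 1 = 1.
  i=1: a_1=2, p_1 = 2*33 + 1 = 67, q_1 = 2*1 + 0 = 2.
  i=2: a_2=1, p_2 = 1*67 + 33 = 100, q_2 = 1*2 + 1 = 3.
  i=3: a_3=3, p_3 = 3*100 + 67 = 367, q_3 = 3*3 + 2 = 11.
  i=4: a_4=3, p_4 = 3*367 + 100 = 1201, q_4 = 3*11 + 3 = 36.
  i=5: a_5=1, p_5 = 1*1201 + 367 = 1568, q_5 = 1*36 + 11 = 47.
  i=6: a_6=8, p_6 = 8*1568 + 1201 = 13745, q_6 = 8*47 + 36 = 412.
  i=7: a_7=1, p_7 = 1*13745 + 1568 = 15313, q_7 = 1*412 + 47 = 459.
  i=8: a_8=3, p_8 = 3*15313 + 13745 = 59684, q_8 = 3*459 + 412 = 1789.
  i=9: a_9=3, p_9 = 3*59684 + 15313 = 194365, q_9 = 3*1789 + 459 = 5826.
  i=10: a_10=1, p_10 = 1*194365 + 59684 = 254049, q_10 = 1*5826 + 1789 = 7615.
  i=11: a_11=2, p_11 = 2*254049 + 194365 = 702463, q_11 = 2*7615 + 5826 = 21056.
Check: 702463^2 - 1113*21056^2 = 493454266369 - 493454266368 = 1, so (x, y) = (702463, 21056) solves the equation, and by the theorem it is the least positive solution.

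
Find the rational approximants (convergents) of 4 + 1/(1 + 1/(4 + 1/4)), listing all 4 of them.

4/1, 5/1, 24/5, 101/21

Using the convergent recurrence p_i = a_i*p_{i-1} + p_{i-2}, q_i = a_i*q_{i-1} + q_{i-2} with p_{-2}=0, p_{-1}=1, q_{-2}=1, q_{-1}=0:
  i=0: a_0=4, p_0 = 4*1 + 0 = 4, q_0 = 4*0 + 1 = 1.
  i=1: a_1=1, p_1 = 1*4 + 1 = 5, q_1 = 1*1 + 0 = 1.
  i=2: a_2=4, p_2 = 4*5 + 4 = 24, q_2 = 4*1 + 1 = 5.
  i=3: a_3=4, p_3 = 4*24 + 5 = 101, q_3 = 4*5 + 1 = 21.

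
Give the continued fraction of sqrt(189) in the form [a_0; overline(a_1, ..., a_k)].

Write x_i = (sqrt(189) + m_i)/d_i with (m_0, d_0) = (0, 1). a_0 = floor(sqrt(189)) = 13, since 13^2 = 169 <= 189 < 196 = 14^2.
Iterate m_{i+1} = d_i*a_i - m_i, d_{i+1} = (189 - m_{i+1}^2)/d_i, a_{i+1} = floor((a_0 + m_{i+1})/d_{i+1}):
  m_1 = 1*13 - 0 = 13, d_1 = (189 - 13^2)/1 = 20/1 = 20, a_1 = floor((13 + 13)/20) = 1.
  m_2 = 20*1 - 13 = 7, d_2 = (189 - 7^2)/20 = 140/20 = 7, a_2 = floor((13 + 7)/7) = 2.
  m_3 = 7*2 - 7 = 7, d_3 = (189 - 7^2)/7 = 140/7 = 20, a_3 = floor((13 + 7)/20) = 1.
  m_4 = 20*1 - 7 = 13, d_4 = (189 - 13^2)/20 = 20/20 = 1, a_4 = floor((13 + 13)/1) = 26.
  m_5 = 1*26 - 13 = 13, d_5 = (189 - 13^2)/1 = 20/1 = 20: (m_5, d_5) = (m_1, d_1) = (13, 20), so from here the quotients repeat a_1, ..., a_4; the period length is 4.
Hence the expansion of sqrt(189) is a_0 = 13 followed by the repeating block 1, 2, 1, 26 (period 4).

[13; overline(1, 2, 1, 26)]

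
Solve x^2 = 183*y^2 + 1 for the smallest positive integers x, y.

First expand sqrt(183) as a continued fraction. With x_i = (sqrt(183) + m_i)/d_i and (m_0, d_0) = (0, 1): a_0 = floor(sqrt(183)) = 13, since 13^2 = 169 <= 183 < 196 = 14^2.
Iterate m_{i+1} = d_i*a_i - m_i, d_{i+1} = (183 - m_{i+1}^2)/d_i, a_{i+1} = floor((a_0 + m_{i+1})/d_{i+1}):
  m_1 = 1*13 - 0 = 13, d_1 = (183 - 13^2)/1 = 14/1 = 14, a_1 = floor((13 + 13)/14) = 1.
  m_2 = 14*1 - 13 = 1, d_2 = (183 - 1^2)/14 = 182/14 = 13, a_2 = floor((13 + 1)/13) = 1.
  m_3 = 13*1 - 1 = 12, d_3 = (183 - 12^2)/13 = 39/13 = 3, a_3 = floor((13 + 12)/3) = 8.
  m_4 = 3*8 - 12 = 12, d_4 = (183 - 12^2)/3 = 39/3 = 13, a_4 = floor((13 + 12)/13) = 1.
  m_5 = 13*1 - 12 = 1, d_5 = (183 - 1^2)/13 = 182/13 = 14, a_5 = floor((13 + 1)/14) = 1.
  m_6 = 14*1 - 1 = 13, d_6 = (183 - 13^2)/14 = 14/14 = 1, a_6 = floor((13 + 13)/1) = 26.
  m_7 = 1*26 - 13 = 13, d_7 = (183 - 13^2)/1 = 14/1 = 14: (m_7, d_7) = (m_1, d_1) = (13, 14), so from here the quotients repeat a_1, ..., a_6; the period length is 6.
So sqrt(183) = [13; (1, 1, 8, 1, 1, 26)] with period length k = 6.
k is even, so the fundamental solution of x^2 - 183y^2 = 1 is (p_{k-1}, q_{k-1}) = (p_5, q_5); compute convergents through index 5.
Convergents (p_i = a_i*p_{i-1} + p_{i-2}, q_i = a_i*q_{i-1} + q_{i-2} with p_{-2}=0, p_{-1}=1, q_{-2}=1, q_{-1}=0):
  i=0: a_0=13, p_0 = 13*1 + 0 = 13, q_0 = 13*0 + 1 = 1.
  i=1: a_1=1, p_1 = 1*13 + 1 = 14, q_1 = 1*1 + 0 = 1.
  i=2: a_2=1, p_2 = 1*14 + 13 = 27, q_2 = 1*1 + 1 = 2.
  i=3: a_3=8, p_3 = 8*27 + 14 = 230, q_3 = 8*2 + 1 = 17.
  i=4: a_4=1, p_4 = 1*230 + 27 = 257, q_4 = 1*17 + 2 = 19.
  i=5: a_5=1, p_5 = 1*257 + 230 = 487, q_5 = 1*19 + 17 = 36.
Check: 487^2 - 183*36^2 = 237169 - 237168 = 1, so (x, y) = (487, 36) solves the equation, and by the theorem it is the least positive solution.

(x, y) = (487, 36)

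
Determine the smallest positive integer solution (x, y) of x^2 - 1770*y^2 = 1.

(x, y) = (589, 14)

First expand sqrt(1770) as a continued fraction. With x_i = (sqrt(1770) + m_i)/d_i and (m_0, d_0) = (0, 1): a_0 = floor(sqrt(1770)) = 42, since 42^2 = 1764 <= 1770 < 1849 = 43^2.
Iterate m_{i+1} = d_i*a_i - m_i, d_{i+1} = (1770 - m_{i+1}^2)/d_i, a_{i+1} = floor((a_0 + m_{i+1})/d_{i+1}):
  m_1 = 1*42 - 0 = 42, d_1 = (1770 - 42^2)/1 = 6/1 = 6, a_1 = floor((42 + 42)/6) = 14.
  m_2 = 6*14 - 42 = 42, d_2 = (1770 - 42^2)/6 = 6/6 = 1, a_2 = floor((42 + 42)/1) = 84.
  m_3 = 1*84 - 42 = 42, d_3 = (1770 - 42^2)/1 = 6/1 = 6: (m_3, d_3) = (m_1, d_1) = (42, 6), so from here the quotients repeat a_1, a_2; the period length is 2.
So sqrt(1770) = [42; (14, 84)] with period length k = 2.
k is even, so the fundamental solution of x^2 - 1770y^2 = 1 is (p_{k-1}, q_{k-1}) = (p_1, q_1); compute convergents through index 1.
Convergents (p_i = a_i*p_{i-1} + p_{i-2}, q_i = a_i*q_{i-1} + q_{i-2} with p_{-2}=0, p_{-1}=1, q_{-2}=1, q_{-1}=0):
  i=0: a_0=42, p_0 = 42*1 + 0 = 42, q_0 = 42*0 + 1 = 1.
  i=1: a_1=14, p_1 = 14*42 + 1 = 589, q_1 = 14*1 + 0 = 14.
Check: 589^2 - 1770*14^2 = 346921 - 346920 = 1, so (x, y) = (589, 14) solves the equation, and by the theorem it is the least positive solution.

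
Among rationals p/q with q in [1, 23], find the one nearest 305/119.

41/16

Expand x = 305/119 as a continued fraction with the Euclidean algorithm:
  305 = 2*119 + 67, so a_0 = 2.
  119 = 1*67 + 52, so a_1 = 1.
  67 = 1*52 + 15, so a_2 = 1.
  52 = 3*15 + 7, so a_3 = 3.
  15 = 2*7 + 1, so a_4 = 2.
  7 = 7*1 + 0, so a_5 = 7.
so x = [2; 1, 1, 3, 2, 7].
Convergents (p_i = a_i*p_{i-1} + p_{i-2}, q_i = a_i*q_{i-1} + q_{i-2} with p_{-2}=0, p_{-1}=1, q_{-2}=1, q_{-1}=0), until the denominator exceeds 23:
  i=0: a_0=2, p_0 = 2*1 + 0 = 2, q_0 = 2*0 + 1 = 1.
  i=1: a_1=1, p_1 = 1*2 + 1 = 3, q_1 = 1*1 + 0 = 1.
  i=2: a_2=1, p_2 = 1*3 + 2 = 5, q_2 = 1*1 + 1 = 2.
  i=3: a_3=3, p_3 = 3*5 + 3 = 18, q_3 = 3*2 + 1 = 7.
  i=4: a_4=2, p_4 = 2*18 + 5 = 41, q_4 = 2*7 + 2 = 16.
  i=5: a_5=7, p_5 = 7*41 + 18 = 305, q_5 = 7*16 + 7 = 119.
q_5 = 119 > 23, so the last convergent with denominator <= 23 is p_4/q_4 = 41/16.
The closest fraction with denominator <= 23 is either p_4/q_4 or the intermediate fraction (k*p_4 + p_3)/(k*q_4 + q_3) with the largest k >= 1 whose denominator stays <= 23; these approach x as k grows, and every other convergent or intermediate fraction in range is farther away.
Largest k: floor((23 - q_3)/q_4) = floor((23 - 7)/16) = 1.
That gives (1*41 + 18)/(1*16 + 7) = 59/23.
Compare the errors: |x - 41/16| = |305*16 - 41*119|/(119*16) = 1/1904, and |x - 59/23| = |305*23 - 59*119|/(119*23) = 6/2737.
Cross-multiplying, 1*2737 = 2737 < 11424 = 6*1904, so 1/1904 is smaller: the convergent 41/16 is closer to x than 59/23.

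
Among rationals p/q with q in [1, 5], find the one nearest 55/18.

Expand x = 55/18 as a continued fraction with the Euclidean algorithm:
  55 = 3*18 + 1, so a_0 = 3.
  18 = 18*1 + 0, so a_1 = 18.
so x = [3; 18].
Convergents (p_i = a_i*p_{i-1} + p_{i-2}, q_i = a_i*q_{i-1} + q_{i-2} with p_{-2}=0, p_{-1}=1, q_{-2}=1, q_{-1}=0), until the denominator exceeds 5:
  i=0: a_0=3, p_0 = 3*1 + 0 = 3, q_0 = 3*0 + 1 = 1.
  i=1: a_1=18, p_1 = 18*3 + 1 = 55, q_1 = 18*1 + 0 = 18.
q_1 = 18 > 5, so the last convergent with denominator <= 5 is p_0/q_0 = 3/1.
The closest fraction with denominator <= 5 is either p_0/q_0 or the intermediate fraction (k*p_0 + p_{-1})/(k*q_0 + q_{-1}) with the largest k >= 1 whose denominator stays <= 5; these approach x as k grows, and every other convergent or intermediate fraction in range is farther away.
Largest k: floor((5 - q_{-1})/q_0) = floor((5 - 0)/1) = 5 (using the seeds p_{-1} = 1, q_{-1} = 0).
That gives (5*3 + 1)/(5*1 + 0) = 16/5.
Compare the errors: |x - 3/1| = |55*1 - 3*18|/(18*1) = 1/18, and |x - 16/5| = |55*5 - 16*18|/(18*5) = 13/90.
Cross-multiplying, 1*90 = 90 < 234 = 13*18, so 1/18 is smaller: the convergent 3/1 is closer to x than 16/5.

3/1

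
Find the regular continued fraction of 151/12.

[12; 1, 1, 2, 2]

Run the Euclidean algorithm on 151 and 12; the successive quotients are the partial quotients a_0, a_1, ... (each step inverts the fractional part left over by the previous one):
  151 = 12*12 + 7, so a_0 = 12.
  12 = 1*7 + 5, so a_1 = 1.
  7 = 1*5 + 2, so a_2 = 1.
  5 = 2*2 + 1, so a_3 = 2.
  2 = 2*1 + 0, so a_4 = 2.
The remainder reaches 0 after 5 divisions, so the expansion has 5 partial quotients, read off in order.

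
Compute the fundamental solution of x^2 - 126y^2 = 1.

First expand sqrt(126) as a continued fraction. With x_i = (sqrt(126) + m_i)/d_i and (m_0, d_0) = (0, 1): a_0 = floor(sqrt(126)) = 11, since 11^2 = 121 <= 126 < 144 = 12^2.
Iterate m_{i+1} = d_i*a_i - m_i, d_{i+1} = (126 - m_{i+1}^2)/d_i, a_{i+1} = floor((a_0 + m_{i+1})/d_{i+1}):
  m_1 = 1*11 - 0 = 11, d_1 = (126 - 11^2)/1 = 5/1 = 5, a_1 = floor((11 + 11)/5) = 4.
  m_2 = 5*4 - 11 = 9, d_2 = (126 - 9^2)/5 = 45/5 = 9, a_2 = floor((11 + 9)/9) = 2.
  m_3 = 9*2 - 9 = 9, d_3 = (126 - 9^2)/9 = 45/9 = 5, a_3 = floor((11 + 9)/5) = 4.
  m_4 = 5*4 - 9 = 11, d_4 = (126 - 11^2)/5 = 5/5 = 1, a_4 = floor((11 + 11)/1) = 22.
  m_5 = 1*22 - 11 = 11, d_5 = (126 - 11^2)/1 = 5/1 = 5: (m_5, d_5) = (m_1, d_1) = (11, 5), so from here the quotients repeat a_1, ..., a_4; the period length is 4.
So sqrt(126) = [11; (4, 2, 4, 22)] with period length k = 4.
k is even, so the fundamental solution of x^2 - 126y^2 = 1 is (p_{k-1}, q_{k-1}) = (p_3, q_3); compute convergents through index 3.
Convergents (p_i = a_i*p_{i-1} + p_{i-2}, q_i = a_i*q_{i-1} + q_{i-2} with p_{-2}=0, p_{-1}=1, q_{-2}=1, q_{-1}=0):
  i=0: a_0=11, p_0 = 11*1 + 0 = 11, q_0 = 11*0 + 1 = 1.
  i=1: a_1=4, p_1 = 4*11 + 1 = 45, q_1 = 4*1 + 0 = 4.
  i=2: a_2=2, p_2 = 2*45 + 11 = 101, q_2 = 2*4 + 1 = 9.
  i=3: a_3=4, p_3 = 4*101 + 45 = 449, q_3 = 4*9 + 4 = 40.
Check: 449^2 - 126*40^2 = 201601 - 201600 = 1, so (x, y) = (449, 40) solves the equation, and by the theorem it is the least positive solution.

(x, y) = (449, 40)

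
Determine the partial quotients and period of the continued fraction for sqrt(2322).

Write x_i = (sqrt(2322) + m_i)/d_i with (m_0, d_0) = (0, 1). a_0 = floor(sqrt(2322)) = 48, since 48^2 = 2304 <= 2322 < 2401 = 49^2.
Iterate m_{i+1} = d_i*a_i - m_i, d_{i+1} = (2322 - m_{i+1}^2)/d_i, a_{i+1} = floor((a_0 + m_{i+1})/d_{i+1}):
  m_1 = 1*48 - 0 = 48, d_1 = (2322 - 48^2)/1 = 18/1 = 18, a_1 = floor((48 + 48)/18) = 5.
  m_2 = 18*5 - 48 = 42, d_2 = (2322 - 42^2)/18 = 558/18 = 31, a_2 = floor((48 + 42)/31) = 2.
  m_3 = 31*2 - 42 = 20, d_3 = (2322 - 20^2)/31 = 1922/31 = 62, a_3 = floor((48 + 20)/62) = 1.
  m_4 = 62*1 - 20 = 42, d_4 = (2322 - 42^2)/62 = 558/62 = 9, a_4 = floor((48 + 42)/9) = 10.
  m_5 = 9*10 - 42 = 48, d_5 = (2322 - 48^2)/9 = 18/9 = 2, a_5 = floor((48 + 48)/2) = 48.
  m_6 = 2*48 - 48 = 48, d_6 = (2322 - 48^2)/2 = 18/2 = 9, a_6 = floor((48 + 48)/9) = 10.
  m_7 = 9*10 - 48 = 42, d_7 = (2322 - 42^2)/9 = 558/9 = 62, a_7 = floor((48 + 42)/62) = 1.
  m_8 = 62*1 - 42 = 20, d_8 = (2322 - 20^2)/62 = 1922/62 = 31, a_8 = floor((48 + 20)/31) = 2.
  m_9 = 31*2 - 20 = 42, d_9 = (2322 - 42^2)/31 = 558/31 = 18, a_9 = floor((48 + 42)/18) = 5.
  m_10 = 18*5 - 42 = 48, d_10 = (2322 - 48^2)/18 = 18/18 = 1, a_10 = floor((48 + 48)/1) = 96.
  m_11 = 1*96 - 48 = 48, d_11 = (2322 - 48^2)/1 = 18/1 = 18: (m_11, d_11) = (m_1, d_1) = (48, 18), so from here the quotients repeat a_1, ..., a_10; the period length is 10.
Hence the expansion of sqrt(2322) is a_0 = 48 followed by the repeating block 5, 2, 1, 10, 48, 10, 1, 2, 5, 96 (period 10).

[48; (5, 2, 1, 10, 48, 10, 1, 2, 5, 96)]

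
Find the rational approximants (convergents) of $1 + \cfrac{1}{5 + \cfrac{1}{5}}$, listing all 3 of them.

1/1, 6/5, 31/26

Using the convergent recurrence p_i = a_i*p_{i-1} + p_{i-2}, q_i = a_i*q_{i-1} + q_{i-2} with p_{-2}=0, p_{-1}=1, q_{-2}=1, q_{-1}=0:
  i=0: a_0=1, p_0 = 1*1 + 0 = 1, q_0 = 1*0 + 1 = 1.
  i=1: a_1=5, p_1 = 5*1 + 1 = 6, q_1 = 5*1 + 0 = 5.
  i=2: a_2=5, p_2 = 5*6 + 1 = 31, q_2 = 5*5 + 1 = 26.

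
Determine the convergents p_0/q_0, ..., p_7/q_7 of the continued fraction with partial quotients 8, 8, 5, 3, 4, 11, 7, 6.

8/1, 65/8, 333/41, 1064/131, 4589/565, 51543/6346, 365390/44987, 2243883/276268

Using the convergent recurrence p_i = a_i*p_{i-1} + p_{i-2}, q_i = a_i*q_{i-1} + q_{i-2} with p_{-2}=0, p_{-1}=1, q_{-2}=1, q_{-1}=0:
  i=0: a_0=8, p_0 = 8*1 + 0 = 8, q_0 = 8*0 + 1 = 1.
  i=1: a_1=8, p_1 = 8*8 + 1 = 65, q_1 = 8*1 + 0 = 8.
  i=2: a_2=5, p_2 = 5*65 + 8 = 333, q_2 = 5*8 + 1 = 41.
  i=3: a_3=3, p_3 = 3*333 + 65 = 1064, q_3 = 3*41 + 8 = 131.
  i=4: a_4=4, p_4 = 4*1064 + 333 = 4589, q_4 = 4*131 + 41 = 565.
  i=5: a_5=11, p_5 = 11*4589 + 1064 = 51543, q_5 = 11*565 + 131 = 6346.
  i=6: a_6=7, p_6 = 7*51543 + 4589 = 365390, q_6 = 7*6346 + 565 = 44987.
  i=7: a_7=6, p_7 = 6*365390 + 51543 = 2243883, q_7 = 6*44987 + 6346 = 276268.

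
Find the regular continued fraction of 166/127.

Run the Euclidean algorithm on 166 and 127; the successive quotients are the partial quotients a_0, a_1, ... (each step inverts the fractional part left over by the previous one):
  166 = 1*127 + 39, so a_0 = 1.
  127 = 3*39 + 10, so a_1 = 3.
  39 = 3*10 + 9, so a_2 = 3.
  10 = 1*9 + 1, so a_3 = 1.
  9 = 9*1 + 0, so a_4 = 9.
The remainder reaches 0 after 5 divisions, so the expansion has 5 partial quotients, read off in order.

[1; 3, 3, 1, 9]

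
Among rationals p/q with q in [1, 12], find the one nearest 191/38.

5/1

Expand x = 191/38 as a continued fraction with the Euclidean algorithm:
  191 = 5*38 + 1, so a_0 = 5.
  38 = 38*1 + 0, so a_1 = 38.
so x = [5; 38].
Convergents (p_i = a_i*p_{i-1} + p_{i-2}, q_i = a_i*q_{i-1} + q_{i-2} with p_{-2}=0, p_{-1}=1, q_{-2}=1, q_{-1}=0), until the denominator exceeds 12:
  i=0: a_0=5, p_0 = 5*1 + 0 = 5, q_0 = 5*0 + 1 = 1.
  i=1: a_1=38, p_1 = 38*5 + 1 = 191, q_1 = 38*1 + 0 = 38.
q_1 = 38 > 12, so the last convergent with denominator <= 12 is p_0/q_0 = 5/1.
The closest fraction with denominator <= 12 is either p_0/q_0 or the intermediate fraction (k*p_0 + p_{-1})/(k*q_0 + q_{-1}) with the largest k >= 1 whose denominator stays <= 12; these approach x as k grows, and every other convergent or intermediate fraction in range is farther away.
Largest k: floor((12 - q_{-1})/q_0) = floor((12 - 0)/1) = 12 (using the seeds p_{-1} = 1, q_{-1} = 0).
That gives (12*5 + 1)/(12*1 + 0) = 61/12.
Compare the errors: |x - 5/1| = |191*1 - 5*38|/(38*1) = 1/38, and |x - 61/12| = |191*12 - 61*38|/(38*12) = 26/456.
Cross-multiplying, 1*456 = 456 < 988 = 26*38, so 1/38 is smaller: the convergent 5/1 is closer to x than 61/12.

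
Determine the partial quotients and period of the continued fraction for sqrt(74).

Write x_i = (sqrt(74) + m_i)/d_i with (m_0, d_0) = (0, 1). a_0 = floor(sqrt(74)) = 8, since 8^2 = 64 <= 74 < 81 = 9^2.
Iterate m_{i+1} = d_i*a_i - m_i, d_{i+1} = (74 - m_{i+1}^2)/d_i, a_{i+1} = floor((a_0 + m_{i+1})/d_{i+1}):
  m_1 = 1*8 - 0 = 8, d_1 = (74 - 8^2)/1 = 10/1 = 10, a_1 = floor((8 + 8)/10) = 1.
  m_2 = 10*1 - 8 = 2, d_2 = (74 - 2^2)/10 = 70/10 = 7, a_2 = floor((8 + 2)/7) = 1.
  m_3 = 7*1 - 2 = 5, d_3 = (74 - 5^2)/7 = 49/7 = 7, a_3 = floor((8 + 5)/7) = 1.
  m_4 = 7*1 - 5 = 2, d_4 = (74 - 2^2)/7 = 70/7 = 10, a_4 = floor((8 + 2)/10) = 1.
  m_5 = 10*1 - 2 = 8, d_5 = (74 - 8^2)/10 = 10/10 = 1, a_5 = floor((8 + 8)/1) = 16.
  m_6 = 1*16 - 8 = 8, d_6 = (74 - 8^2)/1 = 10/1 = 10: (m_6, d_6) = (m_1, d_1) = (8, 10), so from here the quotients repeat a_1, ..., a_5; the period length is 5.
Hence the expansion of sqrt(74) is a_0 = 8 followed by the repeating block 1, 1, 1, 1, 16 (period 5).

[8; (1, 1, 1, 1, 16)]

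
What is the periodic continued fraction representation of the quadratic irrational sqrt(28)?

[5; (3, 2, 3, 10)]

Write x_i = (sqrt(28) + m_i)/d_i with (m_0, d_0) = (0, 1). a_0 = floor(sqrt(28)) = 5, since 5^2 = 25 <= 28 < 36 = 6^2.
Iterate m_{i+1} = d_i*a_i - m_i, d_{i+1} = (28 - m_{i+1}^2)/d_i, a_{i+1} = floor((a_0 + m_{i+1})/d_{i+1}):
  m_1 = 1*5 - 0 = 5, d_1 = (28 - 5^2)/1 = 3/1 = 3, a_1 = floor((5 + 5)/3) = 3.
  m_2 = 3*3 - 5 = 4, d_2 = (28 - 4^2)/3 = 12/3 = 4, a_2 = floor((5 + 4)/4) = 2.
  m_3 = 4*2 - 4 = 4, d_3 = (28 - 4^2)/4 = 12/4 = 3, a_3 = floor((5 + 4)/3) = 3.
  m_4 = 3*3 - 4 = 5, d_4 = (28 - 5^2)/3 = 3/3 = 1, a_4 = floor((5 + 5)/1) = 10.
  m_5 = 1*10 - 5 = 5, d_5 = (28 - 5^2)/1 = 3/1 = 3: (m_5, d_5) = (m_1, d_1) = (5, 3), so from here the quotients repeat a_1, ..., a_4; the period length is 4.
Hence the expansion of sqrt(28) is a_0 = 5 followed by the repeating block 3, 2, 3, 10 (period 4).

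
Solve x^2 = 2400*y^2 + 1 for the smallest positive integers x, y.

First expand sqrt(2400) as a continued fraction. With x_i = (sqrt(2400) + m_i)/d_i and (m_0, d_0) = (0, 1): a_0 = floor(sqrt(2400)) = 48, since 48^2 = 2304 <= 2400 < 2401 = 49^2.
Iterate m_{i+1} = d_i*a_i - m_i, d_{i+1} = (2400 - m_{i+1}^2)/d_i, a_{i+1} = floor((a_0 + m_{i+1})/d_{i+1}):
  m_1 = 1*48 - 0 = 48, d_1 = (2400 - 48^2)/1 = 96/1 = 96, a_1 = floor((48 + 48)/96) = 1.
  m_2 = 96*1 - 48 = 48, d_2 = (2400 - 48^2)/96 = 96/96 = 1, a_2 = floor((48 + 48)/1) = 96.
  m_3 = 1*96 - 48 = 48, d_3 = (2400 - 48^2)/1 = 96/1 = 96: (m_3, d_3) = (m_1, d_1) = (48, 96), so from here the quotients repeat a_1, a_2; the period length is 2.
So sqrt(2400) = [48; (1, 96)] with period length k = 2.
k is even, so the fundamental solution of x^2 - 2400y^2 = 1 is (p_{k-1}, q_{k-1}) = (p_1, q_1); compute convergents through index 1.
Convergents (p_i = a_i*p_{i-1} + p_{i-2}, q_i = a_i*q_{i-1} + q_{i-2} with p_{-2}=0, p_{-1}=1, q_{-2}=1, q_{-1}=0):
  i=0: a_0=48, p_0 = 48*1 + 0 = 48, q_0 = 48*0 + 1 = 1.
  i=1: a_1=1, p_1 = 1*48 + 1 = 49, q_1 = 1*1 + 0 = 1.
Check: 49^2 - 2400*1^2 = 2401 - 2400 = 1, so (x, y) = (49, 1) solves the equation, and by the theorem it is the least positive solution.

(x, y) = (49, 1)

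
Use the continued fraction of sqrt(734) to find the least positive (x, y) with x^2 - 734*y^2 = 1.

First expand sqrt(734) as a continued fraction. With x_i = (sqrt(734) + m_i)/d_i and (m_0, d_0) = (0, 1): a_0 = floor(sqrt(734)) = 27, since 27^2 = 729 <= 734 < 784 = 28^2.
Iterate m_{i+1} = d_i*a_i - m_i, d_{i+1} = (734 - m_{i+1}^2)/d_i, a_{i+1} = floor((a_0 + m_{i+1})/d_{i+1}):
  m_1 = 1*27 - 0 = 27, d_1 = (734 - 27^2)/1 = 5/1 = 5, a_1 = floor((27 + 27)/5) = 10.
  m_2 = 5*10 - 27 = 23, d_2 = (734 - 23^2)/5 = 205/5 = 41, a_2 = floor((27 + 23)/41) = 1.
  m_3 = 41*1 - 23 = 18, d_3 = (734 - 18^2)/41 = 410/41 = 10, a_3 = floor((27 + 18)/10) = 4.
  m_4 = 10*4 - 18 = 22, d_4 = (734 - 22^2)/10 = 250/10 = 25, a_4 = floor((27 + 22)/25) = 1.
  m_5 = 25*1 - 22 = 3, d_5 = (734 - 3^2)/25 = 725/25 = 29, a_5 = floor((27 + 3)/29) = 1.
  m_6 = 29*1 - 3 = 26, d_6 = (734 - 26^2)/29 = 58/29 = 2, a_6 = floor((27 + 26)/2) = 26.
  m_7 = 2*26 - 26 = 26, d_7 = (734 - 26^2)/2 = 58/2 = 29, a_7 = floor((27 + 26)/29) = 1.
  m_8 = 29*1 - 26 = 3, d_8 = (734 - 3^2)/29 = 725/29 = 25, a_8 = floor((27 + 3)/25) = 1.
  m_9 = 25*1 - 3 = 22, d_9 = (734 - 22^2)/25 = 250/25 = 10, a_9 = floor((27 + 22)/10) = 4.
  m_10 = 10*4 - 22 = 18, d_10 = (734 - 18^2)/10 = 410/10 = 41, a_10 = floor((27 + 18)/41) = 1.
  m_11 = 41*1 - 18 = 23, d_11 = (734 - 23^2)/41 = 205/41 = 5, a_11 = floor((27 + 23)/5) = 10.
  m_12 = 5*10 - 23 = 27, d_12 = (734 - 27^2)/5 = 5/5 = 1, a_12 = floor((27 + 27)/1) = 54.
  m_13 = 1*54 - 27 = 27, d_13 = (734 - 27^2)/1 = 5/1 = 5: (m_13, d_13) = (m_1, d_1) = (27, 5), so from here the quotients repeat a_1, ..., a_12; the period length is 12.
So sqrt(734) = [27; (10, 1, 4, 1, 1, 26, 1, 1, 4, 1, 10, 54)] with period length k = 12.
k is even, so the fundamental solution of x^2 - 734y^2 = 1 is (p_{k-1}, q_{k-1}) = (p_11, q_11); compute convergents through index 11.
Convergents (p_i = a_i*p_{i-1} + p_{i-2}, q_i = a_i*q_{i-1} + q_{i-2} with p_{-2}=0, p_{-1}=1, q_{-2}=1, q_{-1}=0):
  i=0: a_0=27, p_0 = 27*1 + 0 = 27, q_0 = 27*0 + 1 = 1.
  i=1: a_1=10, p_1 = 10*27 + 1 = 271, q_1 = 10*1 + 0 = 10.
  i=2: a_2=1, p_2 = 1*271 + 27 = 298, q_2 = 1*10 + 1 = 11.
  i=3: a_3=4, p_3 = 4*298 + 271 = 1463, q_3 = 4*11 + 10 = 54.
  i=4: a_4=1, p_4 = 1*1463 + 298 = 1761, q_4 = 1*54 + 11 = 65.
  i=5: a_5=1, p_5 = 1*1761 + 1463 = 3224, q_5 = 1*65 + 54 = 119.
  i=6: a_6=26, p_6 = 26*3224 + 1761 = 85585, q_6 = 26*119 + 65 = 3159.
  i=7: a_7=1, p_7 = 1*85585 + 3224 = 88809, q_7 = 1*3159 + 119 = 3278.
  i=8: a_8=1, p_8 = 1*88809 + 85585 = 174394, q_8 = 1*3278 + 3159 = 6437.
  i=9: a_9=4, p_9 = 4*174394 + 88809 = 786385, q_9 = 4*6437 + 3278 = 29026.
  i=10: a_10=1, p_10 = 1*786385 + 174394 = 960779, q_10 = 1*29026 + 6437 = 35463.
  i=11: a_11=10, p_11 = 10*960779 + 786385 = 10394175, q_11 = 10*35463 + 29026 = 383656.
Check: 10394175^2 - 734*383656^2 = 108038873930625 - 108038873930624 = 1, so (x, y) = (10394175, 383656) solves the equation, and by the theorem it is the least positive solution.

(x, y) = (10394175, 383656)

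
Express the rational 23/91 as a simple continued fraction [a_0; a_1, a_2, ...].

[0; 3, 1, 22]

Run the Euclidean algorithm on 23 and 91; the successive quotients are the partial quotients a_0, a_1, ... (each step inverts the fractional part left over by the previous one):
  23 = 0*91 + 23, so a_0 = 0.
  91 = 3*23 + 22, so a_1 = 3.
  23 = 1*22 + 1, so a_2 = 1.
  22 = 22*1 + 0, so a_3 = 22.
The remainder reaches 0 after 4 divisions, so the expansion has 4 partial quotients, read off in order.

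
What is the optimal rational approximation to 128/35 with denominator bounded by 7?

11/3

Expand x = 128/35 as a continued fraction with the Euclidean algorithm:
  128 = 3*35 + 23, so a_0 = 3.
  35 = 1*23 + 12, so a_1 = 1.
  23 = 1*12 + 11, so a_2 = 1.
  12 = 1*11 + 1, so a_3 = 1.
  11 = 11*1 + 0, so a_4 = 11.
so x = [3; 1, 1, 1, 11].
Convergents (p_i = a_i*p_{i-1} + p_{i-2}, q_i = a_i*q_{i-1} + q_{i-2} with p_{-2}=0, p_{-1}=1, q_{-2}=1, q_{-1}=0), until the denominator exceeds 7:
  i=0: a_0=3, p_0 = 3*1 + 0 = 3, q_0 = 3*0 + 1 = 1.
  i=1: a_1=1, p_1 = 1*3 + 1 = 4, q_1 = 1*1 + 0 = 1.
  i=2: a_2=1, p_2 = 1*4 + 3 = 7, q_2 = 1*1 + 1 = 2.
  i=3: a_3=1, p_3 = 1*7 + 4 = 11, q_3 = 1*2 + 1 = 3.
  i=4: a_4=11, p_4 = 11*11 + 7 = 128, q_4 = 11*3 + 2 = 35.
q_4 = 35 > 7, so the last convergent with denominator <= 7 is p_3/q_3 = 11/3.
The closest fraction with denominator <= 7 is either p_3/q_3 or the intermediate fraction (k*p_3 + p_2)/(k*q_3 + q_2) with the largest k >= 1 whose denominator stays <= 7; these approach x as k grows, and every other convergent or intermediate fraction in range is farther away.
Largest k: floor((7 - q_2)/q_3) = floor((7 - 2)/3) = 1.
That gives (1*11 + 7)/(1*3 + 2) = 18/5.
Compare the errors: |x - 11/3| = |128*3 - 11*35|/(35*3) = 1/105, and |x - 18/5| = |128*5 - 18*35|/(35*5) = 10/175.
Cross-multiplying, 1*175 = 175 < 1050 = 10*105, so 1/105 is smaller: the convergent 11/3 is closer to x than 18/5.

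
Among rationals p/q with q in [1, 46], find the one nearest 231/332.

Expand x = 231/332 as a continued fraction with the Euclidean algorithm:
  231 = 0*332 + 231, so a_0 = 0.
  332 = 1*231 + 101, so a_1 = 1.
  231 = 2*101 + 29, so a_2 = 2.
  101 = 3*29 + 14, so a_3 = 3.
  29 = 2*14 + 1, so a_4 = 2.
  14 = 14*1 + 0, so a_5 = 14.
so x = [0; 1, 2, 3, 2, 14].
Convergents (p_i = a_i*p_{i-1} + p_{i-2}, q_i = a_i*q_{i-1} + q_{i-2} with p_{-2}=0, p_{-1}=1, q_{-2}=1, q_{-1}=0), until the denominator exceeds 46:
  i=0: a_0=0, p_0 = 0*1 + 0 = 0, q_0 = 0*0 + 1 = 1.
  i=1: a_1=1, p_1 = 1*0 + 1 = 1, q_1 = 1*1 + 0 = 1.
  i=2: a_2=2, p_2 = 2*1 + 0 = 2, q_2 = 2*1 + 1 = 3.
  i=3: a_3=3, p_3 = 3*2 + 1 = 7, q_3 = 3*3 + 1 = 10.
  i=4: a_4=2, p_4 = 2*7 + 2 = 16, q_4 = 2*10 + 3 = 23.
  i=5: a_5=14, p_5 = 14*16 + 7 = 231, q_5 = 14*23 + 10 = 332.
q_5 = 332 > 46, so the last convergent with denominator <= 46 is p_4/q_4 = 16/23.
The closest fraction with denominator <= 46 is either p_4/q_4 or the intermediate fraction (k*p_4 + p_3)/(k*q_4 + q_3) with the largest k >= 1 whose denominator stays <= 46; these approach x as k grows, and every other convergent or intermediate fraction in range is farther away.
Largest k: floor((46 - q_3)/q_4) = floor((46 - 10)/23) = 1.
That gives (1*16 + 7)/(1*23 + 10) = 23/33.
Compare the errors: |x - 16/23| = |231*23 - 16*332|/(332*23) = 1/7636, and |x - 23/33| = |231*33 - 23*332|/(332*33) = 13/10956.
Cross-multiplying, 1*10956 = 10956 < 99268 = 13*7636, so 1/7636 is smaller: the convergent 16/23 is closer to x than 23/33.

16/23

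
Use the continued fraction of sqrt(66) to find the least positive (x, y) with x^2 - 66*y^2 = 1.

(x, y) = (65, 8)

First expand sqrt(66) as a continued fraction. With x_i = (sqrt(66) + m_i)/d_i and (m_0, d_0) = (0, 1): a_0 = floor(sqrt(66)) = 8, since 8^2 = 64 <= 66 < 81 = 9^2.
Iterate m_{i+1} = d_i*a_i - m_i, d_{i+1} = (66 - m_{i+1}^2)/d_i, a_{i+1} = floor((a_0 + m_{i+1})/d_{i+1}):
  m_1 = 1*8 - 0 = 8, d_1 = (66 - 8^2)/1 = 2/1 = 2, a_1 = floor((8 + 8)/2) = 8.
  m_2 = 2*8 - 8 = 8, d_2 = (66 - 8^2)/2 = 2/2 = 1, a_2 = floor((8 + 8)/1) = 16.
  m_3 = 1*16 - 8 = 8, d_3 = (66 - 8^2)/1 = 2/1 = 2: (m_3, d_3) = (m_1, d_1) = (8, 2), so from here the quotients repeat a_1, a_2; the period length is 2.
So sqrt(66) = [8; (8, 16)] with period length k = 2.
k is even, so the fundamental solution of x^2 - 66y^2 = 1 is (p_{k-1}, q_{k-1}) = (p_1, q_1); compute convergents through index 1.
Convergents (p_i = a_i*p_{i-1} + p_{i-2}, q_i = a_i*q_{i-1} + q_{i-2} with p_{-2}=0, p_{-1}=1, q_{-2}=1, q_{-1}=0):
  i=0: a_0=8, p_0 = 8*1 + 0 = 8, q_0 = 8*0 + 1 = 1.
  i=1: a_1=8, p_1 = 8*8 + 1 = 65, q_1 = 8*1 + 0 = 8.
Check: 65^2 - 66*8^2 = 4225 - 4224 = 1, so (x, y) = (65, 8) solves the equation, and by the theorem it is the least positive solution.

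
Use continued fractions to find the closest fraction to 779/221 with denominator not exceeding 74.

141/40

Expand x = 779/221 as a continued fraction with the Euclidean algorithm:
  779 = 3*221 + 116, so a_0 = 3.
  221 = 1*116 + 105, so a_1 = 1.
  116 = 1*105 + 11, so a_2 = 1.
  105 = 9*11 + 6, so a_3 = 9.
  11 = 1*6 + 5, so a_4 = 1.
  6 = 1*5 + 1, so a_5 = 1.
  5 = 5*1 + 0, so a_6 = 5.
so x = [3; 1, 1, 9, 1, 1, 5].
Convergents (p_i = a_i*p_{i-1} + p_{i-2}, q_i = a_i*q_{i-1} + q_{i-2} with p_{-2}=0, p_{-1}=1, q_{-2}=1, q_{-1}=0), until the denominator exceeds 74:
  i=0: a_0=3, p_0 = 3*1 + 0 = 3, q_0 = 3*0 + 1 = 1.
  i=1: a_1=1, p_1 = 1*3 + 1 = 4, q_1 = 1*1 + 0 = 1.
  i=2: a_2=1, p_2 = 1*4 + 3 = 7, q_2 = 1*1 + 1 = 2.
  i=3: a_3=9, p_3 = 9*7 + 4 = 67, q_3 = 9*2 + 1 = 19.
  i=4: a_4=1, p_4 = 1*67 + 7 = 74, q_4 = 1*19 + 2 = 21.
  i=5: a_5=1, p_5 = 1*74 + 67 = 141, q_5 = 1*21 + 19 = 40.
  i=6: a_6=5, p_6 = 5*141 + 74 = 779, q_6 = 5*40 + 21 = 221.
q_6 = 221 > 74, so the last convergent with denominator <= 74 is p_5/q_5 = 141/40.
The closest fraction with denominator <= 74 is either p_5/q_5 or the intermediate fraction (k*p_5 + p_4)/(k*q_5 + q_4) with the largest k >= 1 whose denominator stays <= 74; these approach x as k grows, and every other convergent or intermediate fraction in range is farther away.
Largest k: floor((74 - q_4)/q_5) = floor((74 - 21)/40) = 1.
That gives (1*141 + 74)/(1*40 + 21) = 215/61.
Compare the errors: |x - 141/40| = |779*40 - 141*221|/(221*40) = 1/8840, and |x - 215/61| = |779*61 - 215*221|/(221*61) = 4/13481.
Cross-multiplying, 1*13481 = 13481 < 35360 = 4*8840, so 1/8840 is smaller: the convergent 141/40 is closer to x than 215/61.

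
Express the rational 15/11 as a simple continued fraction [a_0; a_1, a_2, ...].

[1; 2, 1, 3]

Run the Euclidean algorithm on 15 and 11; the successive quotients are the partial quotients a_0, a_1, ... (each step inverts the fractional part left over by the previous one):
  15 = 1*11 + 4, so a_0 = 1.
  11 = 2*4 + 3, so a_1 = 2.
  4 = 1*3 + 1, so a_2 = 1.
  3 = 3*1 + 0, so a_3 = 3.
The remainder reaches 0 after 4 divisions, so the expansion has 4 partial quotients, read off in order.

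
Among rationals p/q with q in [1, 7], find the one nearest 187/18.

Expand x = 187/18 as a continued fraction with the Euclidean algorithm:
  187 = 10*18 + 7, so a_0 = 10.
  18 = 2*7 + 4, so a_1 = 2.
  7 = 1*4 + 3, so a_2 = 1.
  4 = 1*3 + 1, so a_3 = 1.
  3 = 3*1 + 0, so a_4 = 3.
so x = [10; 2, 1, 1, 3].
Convergents (p_i = a_i*p_{i-1} + p_{i-2}, q_i = a_i*q_{i-1} + q_{i-2} with p_{-2}=0, p_{-1}=1, q_{-2}=1, q_{-1}=0), until the denominator exceeds 7:
  i=0: a_0=10, p_0 = 10*1 + 0 = 10, q_0 = 10*0 + 1 = 1.
  i=1: a_1=2, p_1 = 2*10 + 1 = 21, q_1 = 2*1 + 0 = 2.
  i=2: a_2=1, p_2 = 1*21 + 10 = 31, q_2 = 1*2 + 1 = 3.
  i=3: a_3=1, p_3 = 1*31 + 21 = 52, q_3 = 1*3 + 2 = 5.
  i=4: a_4=3, p_4 = 3*52 + 31 = 187, q_4 = 3*5 + 3 = 18.
q_4 = 18 > 7, so the last convergent with denominator <= 7 is p_3/q_3 = 52/5.
The closest fraction with denominator <= 7 is either p_3/q_3 or the intermediate fraction (k*p_3 + p_2)/(k*q_3 + q_2) with the largest k >= 1 whose denominator stays <= 7; these approach x as k grows, and every other convergent or intermediate fraction in range is farther away.
Largest k: floor((7 - q_2)/q_3) = floor((7 - 3)/5) = 0.
Since k = 0, no intermediate fraction beyond p_3/q_3 has denominator <= 7, so the convergent 52/5 is the closest (its error is |187*5 - 52*18|/(18*5) = 1/90).

52/5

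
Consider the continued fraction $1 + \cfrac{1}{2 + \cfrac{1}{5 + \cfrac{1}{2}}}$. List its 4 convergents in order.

1/1, 3/2, 16/11, 35/24

Using the convergent recurrence p_i = a_i*p_{i-1} + p_{i-2}, q_i = a_i*q_{i-1} + q_{i-2} with p_{-2}=0, p_{-1}=1, q_{-2}=1, q_{-1}=0:
  i=0: a_0=1, p_0 = 1*1 + 0 = 1, q_0 = 1*0 + 1 = 1.
  i=1: a_1=2, p_1 = 2*1 + 1 = 3, q_1 = 2*1 + 0 = 2.
  i=2: a_2=5, p_2 = 5*3 + 1 = 16, q_2 = 5*2 + 1 = 11.
  i=3: a_3=2, p_3 = 2*16 + 3 = 35, q_3 = 2*11 + 2 = 24.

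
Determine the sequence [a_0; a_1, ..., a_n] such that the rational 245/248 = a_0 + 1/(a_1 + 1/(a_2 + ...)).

[0; 1, 81, 1, 2]

Run the Euclidean algorithm on 245 and 248; the successive quotients are the partial quotients a_0, a_1, ... (each step inverts the fractional part left over by the previous one):
  245 = 0*248 + 245, so a_0 = 0.
  248 = 1*245 + 3, so a_1 = 1.
  245 = 81*3 + 2, so a_2 = 81.
  3 = 1*2 + 1, so a_3 = 1.
  2 = 2*1 + 0, so a_4 = 2.
The remainder reaches 0 after 5 divisions, so the expansion has 5 partial quotients, read off in order.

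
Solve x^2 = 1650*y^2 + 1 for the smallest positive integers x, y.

First expand sqrt(1650) as a continued fraction. With x_i = (sqrt(1650) + m_i)/d_i and (m_0, d_0) = (0, 1): a_0 = floor(sqrt(1650)) = 40, since 40^2 = 1600 <= 1650 < 1681 = 41^2.
Iterate m_{i+1} = d_i*a_i - m_i, d_{i+1} = (1650 - m_{i+1}^2)/d_i, a_{i+1} = floor((a_0 + m_{i+1})/d_{i+1}):
  m_1 = 1*40 - 0 = 40, d_1 = (1650 - 40^2)/1 = 50/1 = 50, a_1 = floor((40 + 40)/50) = 1.
  m_2 = 50*1 - 40 = 10, d_2 = (1650 - 10^2)/50 = 1550/50 = 31, a_2 = floor((40 + 10)/31) = 1.
  m_3 = 31*1 - 10 = 21, d_3 = (1650 - 21^2)/31 = 1209/31 = 39, a_3 = floor((40 + 21)/39) = 1.
  m_4 = 39*1 - 21 = 18, d_4 = (1650 - 18^2)/39 = 1326/39 = 34, a_4 = floor((40 + 18)/34) = 1.
  m_5 = 34*1 - 18 = 16, d_5 = (1650 - 16^2)/34 = 1394/34 = 41, a_5 = floor((40 + 16)/41) = 1.
  m_6 = 41*1 - 16 = 25, d_6 = (1650 - 25^2)/41 = 1025/41 = 25, a_6 = floor((40 + 25)/25) = 2.
  m_7 = 25*2 - 25 = 25, d_7 = (1650 - 25^2)/25 = 1025/25 = 41, a_7 = floor((40 + 25)/41) = 1.
  m_8 = 41*1 - 25 = 16, d_8 = (1650 - 16^2)/41 = 1394/41 = 34, a_8 = floor((40 + 16)/34) = 1.
  m_9 = 34*1 - 16 = 18, d_9 = (1650 - 18^2)/34 = 1326/34 = 39, a_9 = floor((40 + 18)/39) = 1.
  m_10 = 39*1 - 18 = 21, d_10 = (1650 - 21^2)/39 = 1209/39 = 31, a_10 = floor((40 + 21)/31) = 1.
  m_11 = 31*1 - 21 = 10, d_11 = (1650 - 10^2)/31 = 1550/31 = 50, a_11 = floor((40 + 10)/50) = 1.
  m_12 = 50*1 - 10 = 40, d_12 = (1650 - 40^2)/50 = 50/50 = 1, a_12 = floor((40 + 40)/1) = 80.
  m_13 = 1*80 - 40 = 40, d_13 = (1650 - 40^2)/1 = 50/1 = 50: (m_13, d_13) = (m_1, d_1) = (40, 50), so from here the quotients repeat a_1, ..., a_12; the period length is 12.
So sqrt(1650) = [40; (1, 1, 1, 1, 1, 2, 1, 1, 1, 1, 1, 80)] with period length k = 12.
k is even, so the fundamental solution of x^2 - 1650y^2 = 1 is (p_{k-1}, q_{k-1}) = (p_11, q_11); compute convergents through index 11.
Convergents (p_i = a_i*p_{i-1} + p_{i-2}, q_i = a_i*q_{i-1} + q_{i-2} with p_{-2}=0, p_{-1}=1, q_{-2}=1, q_{-1}=0):
  i=0: a_0=40, p_0 = 40*1 + 0 = 40, q_0 = 40*0 + 1 = 1.
  i=1: a_1=1, p_1 = 1*40 + 1 = 41, q_1 = 1*1 + 0 = 1.
  i=2: a_2=1, p_2 = 1*41 + 40 = 81, q_2 = 1*1 + 1 = 2.
  i=3: a_3=1, p_3 = 1*81 + 41 = 122, q_3 = 1*2 + 1 = 3.
  i=4: a_4=1, p_4 = 1*122 + 81 = 203, q_4 = 1*3 + 2 = 5.
  i=5: a_5=1, p_5 = 1*203 + 122 = 325, q_5 = 1*5 + 3 = 8.
  i=6: a_6=2, p_6 = 2*325 + 203 = 853, q_6 = 2*8 + 5 = 21.
  i=7: a_7=1, p_7 = 1*853 + 325 = 1178, q_7 = 1*21 + 8 = 29.
  i=8: a_8=1, p_8 = 1*1178 + 853 = 2031, q_8 = 1*29 + 21 = 50.
  i=9: a_9=1, p_9 = 1*2031 + 1178 = 3209, q_9 = 1*50 + 29 = 79.
  i=10: a_10=1, p_10 = 1*3209 + 2031 = 5240, q_10 = 1*79 + 50 = 129.
  i=11: a_11=1, p_11 = 1*5240 + 3209 = 8449, q_11 = 1*129 + 79 = 208.
Check: 8449^2 - 1650*208^2 = 71385601 - 71385600 = 1, so (x, y) = (8449, 208) solves the equation, and by the theorem it is the least positive solution.

(x, y) = (8449, 208)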